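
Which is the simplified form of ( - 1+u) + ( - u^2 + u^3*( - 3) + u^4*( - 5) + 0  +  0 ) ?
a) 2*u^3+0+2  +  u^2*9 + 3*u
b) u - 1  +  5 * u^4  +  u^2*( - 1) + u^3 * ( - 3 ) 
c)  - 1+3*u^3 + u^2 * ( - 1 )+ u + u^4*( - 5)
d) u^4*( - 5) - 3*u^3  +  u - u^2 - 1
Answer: d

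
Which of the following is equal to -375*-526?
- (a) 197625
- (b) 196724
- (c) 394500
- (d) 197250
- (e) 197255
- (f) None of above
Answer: d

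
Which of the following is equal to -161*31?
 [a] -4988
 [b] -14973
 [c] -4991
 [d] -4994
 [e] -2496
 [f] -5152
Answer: c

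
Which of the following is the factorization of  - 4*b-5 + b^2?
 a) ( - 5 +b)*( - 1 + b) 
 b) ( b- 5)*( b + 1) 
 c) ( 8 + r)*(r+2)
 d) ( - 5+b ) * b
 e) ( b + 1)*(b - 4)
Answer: b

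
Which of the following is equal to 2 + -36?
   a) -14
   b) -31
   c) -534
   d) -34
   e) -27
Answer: d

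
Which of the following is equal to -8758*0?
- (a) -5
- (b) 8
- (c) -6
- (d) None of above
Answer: d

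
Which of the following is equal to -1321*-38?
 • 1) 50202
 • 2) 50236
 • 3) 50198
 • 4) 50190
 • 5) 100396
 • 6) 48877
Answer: 3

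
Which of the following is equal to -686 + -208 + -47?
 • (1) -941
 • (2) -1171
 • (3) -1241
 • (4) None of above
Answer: 1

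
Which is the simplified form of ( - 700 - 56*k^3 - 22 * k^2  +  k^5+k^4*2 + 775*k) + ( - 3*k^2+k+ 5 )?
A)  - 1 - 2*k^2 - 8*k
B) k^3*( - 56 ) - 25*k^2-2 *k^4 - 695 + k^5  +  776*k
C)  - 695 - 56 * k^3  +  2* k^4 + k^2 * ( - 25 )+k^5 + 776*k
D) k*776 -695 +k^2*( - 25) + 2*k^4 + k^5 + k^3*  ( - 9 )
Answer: C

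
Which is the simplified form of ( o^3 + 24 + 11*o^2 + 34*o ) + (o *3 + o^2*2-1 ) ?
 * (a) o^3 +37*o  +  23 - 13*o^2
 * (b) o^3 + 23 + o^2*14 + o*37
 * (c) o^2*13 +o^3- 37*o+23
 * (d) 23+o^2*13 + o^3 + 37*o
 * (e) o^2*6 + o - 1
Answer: d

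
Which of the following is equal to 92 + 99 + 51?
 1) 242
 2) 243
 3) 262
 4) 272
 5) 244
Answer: 1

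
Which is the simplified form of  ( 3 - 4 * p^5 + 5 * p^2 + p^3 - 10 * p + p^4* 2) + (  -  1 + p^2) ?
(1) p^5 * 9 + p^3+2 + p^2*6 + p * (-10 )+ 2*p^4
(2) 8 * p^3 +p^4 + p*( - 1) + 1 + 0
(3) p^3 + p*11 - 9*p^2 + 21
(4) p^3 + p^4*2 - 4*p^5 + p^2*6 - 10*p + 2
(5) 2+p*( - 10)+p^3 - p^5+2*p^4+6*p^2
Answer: 4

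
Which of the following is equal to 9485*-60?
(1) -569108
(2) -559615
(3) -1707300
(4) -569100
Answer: 4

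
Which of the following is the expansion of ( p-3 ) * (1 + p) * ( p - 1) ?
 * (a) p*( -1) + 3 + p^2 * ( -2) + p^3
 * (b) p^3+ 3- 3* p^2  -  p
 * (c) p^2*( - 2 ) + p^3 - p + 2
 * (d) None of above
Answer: b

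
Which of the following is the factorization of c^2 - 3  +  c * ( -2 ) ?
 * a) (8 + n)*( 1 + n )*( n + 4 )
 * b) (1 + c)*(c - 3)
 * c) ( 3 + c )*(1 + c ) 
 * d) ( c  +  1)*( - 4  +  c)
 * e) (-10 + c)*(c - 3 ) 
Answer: b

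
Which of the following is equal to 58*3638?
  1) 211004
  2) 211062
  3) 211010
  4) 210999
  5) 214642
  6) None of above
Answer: 1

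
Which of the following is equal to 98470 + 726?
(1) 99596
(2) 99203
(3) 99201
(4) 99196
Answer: 4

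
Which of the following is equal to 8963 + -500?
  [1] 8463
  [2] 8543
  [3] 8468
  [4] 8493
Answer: 1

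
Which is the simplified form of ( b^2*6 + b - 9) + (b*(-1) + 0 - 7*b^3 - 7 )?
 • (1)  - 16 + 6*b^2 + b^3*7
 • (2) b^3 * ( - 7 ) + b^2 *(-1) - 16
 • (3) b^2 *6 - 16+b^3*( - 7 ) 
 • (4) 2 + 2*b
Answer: 3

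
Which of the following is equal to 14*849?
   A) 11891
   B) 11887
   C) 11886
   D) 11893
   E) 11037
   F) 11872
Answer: C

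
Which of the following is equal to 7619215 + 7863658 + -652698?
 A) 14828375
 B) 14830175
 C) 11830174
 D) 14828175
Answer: B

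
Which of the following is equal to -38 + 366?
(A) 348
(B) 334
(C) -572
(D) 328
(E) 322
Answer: D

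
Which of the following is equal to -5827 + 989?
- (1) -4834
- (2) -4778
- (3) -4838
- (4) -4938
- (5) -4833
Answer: 3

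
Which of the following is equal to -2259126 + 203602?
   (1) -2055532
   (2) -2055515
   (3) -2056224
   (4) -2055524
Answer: 4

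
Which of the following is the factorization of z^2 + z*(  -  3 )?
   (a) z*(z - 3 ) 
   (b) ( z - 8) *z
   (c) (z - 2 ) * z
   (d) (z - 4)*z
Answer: a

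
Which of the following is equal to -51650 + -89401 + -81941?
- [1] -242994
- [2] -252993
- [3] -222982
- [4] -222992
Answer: 4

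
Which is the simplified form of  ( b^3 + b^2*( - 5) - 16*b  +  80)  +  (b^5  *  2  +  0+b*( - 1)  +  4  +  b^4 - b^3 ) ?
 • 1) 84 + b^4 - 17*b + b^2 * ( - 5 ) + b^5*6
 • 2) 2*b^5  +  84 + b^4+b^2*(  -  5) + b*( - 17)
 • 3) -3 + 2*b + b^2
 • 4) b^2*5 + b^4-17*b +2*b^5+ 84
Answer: 2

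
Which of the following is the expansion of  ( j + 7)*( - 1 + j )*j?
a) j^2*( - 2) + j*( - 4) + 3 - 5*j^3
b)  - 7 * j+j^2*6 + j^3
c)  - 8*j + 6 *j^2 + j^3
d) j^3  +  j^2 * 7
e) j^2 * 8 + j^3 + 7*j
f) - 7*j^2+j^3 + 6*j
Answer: b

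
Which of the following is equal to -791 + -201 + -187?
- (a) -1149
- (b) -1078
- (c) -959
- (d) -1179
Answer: d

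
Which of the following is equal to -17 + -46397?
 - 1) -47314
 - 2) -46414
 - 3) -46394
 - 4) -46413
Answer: 2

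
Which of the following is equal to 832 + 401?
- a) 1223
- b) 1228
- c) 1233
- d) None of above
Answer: c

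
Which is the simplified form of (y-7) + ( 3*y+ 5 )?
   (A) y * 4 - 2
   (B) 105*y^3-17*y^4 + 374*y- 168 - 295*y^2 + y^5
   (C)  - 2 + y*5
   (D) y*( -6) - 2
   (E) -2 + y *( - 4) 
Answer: A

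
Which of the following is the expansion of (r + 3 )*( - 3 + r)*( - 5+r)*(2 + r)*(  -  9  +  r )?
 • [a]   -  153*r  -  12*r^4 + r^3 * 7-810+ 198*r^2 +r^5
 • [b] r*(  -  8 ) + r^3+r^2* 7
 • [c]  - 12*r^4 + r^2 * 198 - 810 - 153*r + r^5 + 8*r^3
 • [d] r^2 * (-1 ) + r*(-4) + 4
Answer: c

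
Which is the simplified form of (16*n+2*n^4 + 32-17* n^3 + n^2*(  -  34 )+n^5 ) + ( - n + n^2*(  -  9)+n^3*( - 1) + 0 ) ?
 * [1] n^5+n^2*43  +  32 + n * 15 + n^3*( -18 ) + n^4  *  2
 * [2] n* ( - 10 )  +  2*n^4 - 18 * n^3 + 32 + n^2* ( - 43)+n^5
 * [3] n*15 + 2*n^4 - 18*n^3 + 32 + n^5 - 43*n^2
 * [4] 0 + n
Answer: 3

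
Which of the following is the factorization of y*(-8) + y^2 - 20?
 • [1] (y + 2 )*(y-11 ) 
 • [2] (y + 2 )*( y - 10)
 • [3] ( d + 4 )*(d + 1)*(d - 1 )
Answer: 2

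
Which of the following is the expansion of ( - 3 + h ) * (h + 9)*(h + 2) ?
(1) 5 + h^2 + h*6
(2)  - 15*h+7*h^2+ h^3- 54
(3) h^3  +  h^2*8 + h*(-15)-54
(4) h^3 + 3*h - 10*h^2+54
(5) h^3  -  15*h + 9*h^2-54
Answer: 3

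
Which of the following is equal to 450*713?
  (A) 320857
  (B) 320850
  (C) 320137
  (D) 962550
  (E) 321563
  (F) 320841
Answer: B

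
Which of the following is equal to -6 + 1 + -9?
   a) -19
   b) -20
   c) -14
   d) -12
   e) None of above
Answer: c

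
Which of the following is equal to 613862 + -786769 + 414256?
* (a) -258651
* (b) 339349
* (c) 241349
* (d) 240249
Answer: c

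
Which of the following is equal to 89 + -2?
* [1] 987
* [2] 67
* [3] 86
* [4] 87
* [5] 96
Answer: 4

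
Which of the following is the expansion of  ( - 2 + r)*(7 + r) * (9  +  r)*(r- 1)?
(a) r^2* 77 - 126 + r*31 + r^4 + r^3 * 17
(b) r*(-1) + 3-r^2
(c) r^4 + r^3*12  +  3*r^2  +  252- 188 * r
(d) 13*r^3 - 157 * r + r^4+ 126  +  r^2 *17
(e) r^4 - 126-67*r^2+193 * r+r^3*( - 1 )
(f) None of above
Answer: d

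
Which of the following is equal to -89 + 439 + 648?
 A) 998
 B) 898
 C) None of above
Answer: A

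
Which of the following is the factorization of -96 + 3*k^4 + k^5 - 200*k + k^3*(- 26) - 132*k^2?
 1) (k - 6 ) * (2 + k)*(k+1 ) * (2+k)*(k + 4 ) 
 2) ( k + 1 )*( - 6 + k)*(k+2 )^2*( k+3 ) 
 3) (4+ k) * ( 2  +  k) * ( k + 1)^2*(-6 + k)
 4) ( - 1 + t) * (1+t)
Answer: 1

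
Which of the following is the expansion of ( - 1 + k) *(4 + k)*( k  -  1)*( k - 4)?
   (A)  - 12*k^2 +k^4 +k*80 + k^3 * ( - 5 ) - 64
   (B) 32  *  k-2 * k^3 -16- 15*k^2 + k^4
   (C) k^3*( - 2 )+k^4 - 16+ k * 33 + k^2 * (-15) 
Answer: B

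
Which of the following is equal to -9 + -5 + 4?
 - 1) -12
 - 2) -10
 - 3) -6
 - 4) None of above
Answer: 2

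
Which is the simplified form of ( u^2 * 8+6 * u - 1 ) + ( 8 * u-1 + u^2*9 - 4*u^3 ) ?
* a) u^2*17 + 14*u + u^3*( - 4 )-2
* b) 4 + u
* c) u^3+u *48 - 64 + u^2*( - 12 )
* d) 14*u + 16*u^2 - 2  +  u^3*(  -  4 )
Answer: a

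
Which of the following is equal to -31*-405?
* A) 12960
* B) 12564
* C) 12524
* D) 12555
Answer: D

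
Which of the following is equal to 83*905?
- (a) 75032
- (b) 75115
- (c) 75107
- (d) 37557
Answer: b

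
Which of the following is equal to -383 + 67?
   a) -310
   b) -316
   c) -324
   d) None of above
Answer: b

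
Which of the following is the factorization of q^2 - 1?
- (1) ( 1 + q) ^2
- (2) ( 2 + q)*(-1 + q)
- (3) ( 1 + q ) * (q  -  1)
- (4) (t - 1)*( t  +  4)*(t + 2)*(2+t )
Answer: 3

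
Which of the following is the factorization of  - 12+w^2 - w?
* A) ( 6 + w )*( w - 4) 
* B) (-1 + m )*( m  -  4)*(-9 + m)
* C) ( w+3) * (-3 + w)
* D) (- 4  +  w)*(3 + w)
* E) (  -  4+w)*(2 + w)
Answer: D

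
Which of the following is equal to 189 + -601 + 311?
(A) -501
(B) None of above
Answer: B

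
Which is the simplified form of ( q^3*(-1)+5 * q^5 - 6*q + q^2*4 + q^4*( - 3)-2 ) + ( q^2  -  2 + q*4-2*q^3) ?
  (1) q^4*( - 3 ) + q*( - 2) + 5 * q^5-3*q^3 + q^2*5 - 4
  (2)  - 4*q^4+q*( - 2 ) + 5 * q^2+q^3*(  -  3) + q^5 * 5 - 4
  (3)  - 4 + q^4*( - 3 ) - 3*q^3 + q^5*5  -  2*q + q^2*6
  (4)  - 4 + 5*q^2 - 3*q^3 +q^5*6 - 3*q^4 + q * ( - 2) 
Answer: 1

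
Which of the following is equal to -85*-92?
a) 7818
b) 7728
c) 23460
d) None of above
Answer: d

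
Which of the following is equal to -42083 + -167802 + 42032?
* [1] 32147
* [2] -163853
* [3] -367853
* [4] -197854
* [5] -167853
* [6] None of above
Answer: 5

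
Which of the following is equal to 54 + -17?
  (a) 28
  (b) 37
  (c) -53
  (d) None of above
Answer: b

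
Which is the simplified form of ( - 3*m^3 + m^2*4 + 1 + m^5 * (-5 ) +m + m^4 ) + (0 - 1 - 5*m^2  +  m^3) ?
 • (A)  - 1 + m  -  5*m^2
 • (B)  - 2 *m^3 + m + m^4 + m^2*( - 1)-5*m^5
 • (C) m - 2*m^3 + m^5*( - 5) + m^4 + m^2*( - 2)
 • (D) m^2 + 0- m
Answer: B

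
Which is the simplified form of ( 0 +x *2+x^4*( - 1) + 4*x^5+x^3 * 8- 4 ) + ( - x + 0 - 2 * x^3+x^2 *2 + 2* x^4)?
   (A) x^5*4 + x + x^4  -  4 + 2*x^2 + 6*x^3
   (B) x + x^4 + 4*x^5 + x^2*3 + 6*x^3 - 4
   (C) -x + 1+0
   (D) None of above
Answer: A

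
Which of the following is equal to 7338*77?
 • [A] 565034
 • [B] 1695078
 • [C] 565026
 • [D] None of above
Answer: C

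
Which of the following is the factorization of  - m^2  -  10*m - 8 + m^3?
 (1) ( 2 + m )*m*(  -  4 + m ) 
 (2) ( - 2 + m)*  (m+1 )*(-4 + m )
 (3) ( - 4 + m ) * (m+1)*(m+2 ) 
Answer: 3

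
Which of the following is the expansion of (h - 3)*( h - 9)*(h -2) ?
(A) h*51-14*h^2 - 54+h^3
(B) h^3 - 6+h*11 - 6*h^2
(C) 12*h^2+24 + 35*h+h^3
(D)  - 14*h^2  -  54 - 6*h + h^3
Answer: A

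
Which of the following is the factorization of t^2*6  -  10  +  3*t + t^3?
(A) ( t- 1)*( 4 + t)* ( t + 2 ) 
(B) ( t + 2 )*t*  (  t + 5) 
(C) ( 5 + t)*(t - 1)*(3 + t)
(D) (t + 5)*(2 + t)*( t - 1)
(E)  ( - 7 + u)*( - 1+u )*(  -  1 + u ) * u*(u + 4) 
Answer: D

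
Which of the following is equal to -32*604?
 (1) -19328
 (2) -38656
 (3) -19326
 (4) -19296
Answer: 1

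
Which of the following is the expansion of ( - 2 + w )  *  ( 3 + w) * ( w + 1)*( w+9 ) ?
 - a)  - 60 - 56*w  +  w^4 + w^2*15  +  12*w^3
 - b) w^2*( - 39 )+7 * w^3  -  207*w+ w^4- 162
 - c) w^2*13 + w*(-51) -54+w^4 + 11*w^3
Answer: c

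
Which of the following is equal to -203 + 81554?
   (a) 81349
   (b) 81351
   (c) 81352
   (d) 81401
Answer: b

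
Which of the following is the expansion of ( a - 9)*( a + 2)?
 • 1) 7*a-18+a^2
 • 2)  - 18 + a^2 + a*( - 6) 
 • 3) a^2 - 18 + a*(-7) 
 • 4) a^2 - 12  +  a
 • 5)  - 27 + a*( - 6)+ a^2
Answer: 3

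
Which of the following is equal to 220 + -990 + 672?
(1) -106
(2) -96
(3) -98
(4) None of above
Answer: 3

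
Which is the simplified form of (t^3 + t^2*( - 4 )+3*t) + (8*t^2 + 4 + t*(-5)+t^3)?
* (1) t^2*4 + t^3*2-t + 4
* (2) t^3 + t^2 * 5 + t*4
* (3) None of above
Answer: 3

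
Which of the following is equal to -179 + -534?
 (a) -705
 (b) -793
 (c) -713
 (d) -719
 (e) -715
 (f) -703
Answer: c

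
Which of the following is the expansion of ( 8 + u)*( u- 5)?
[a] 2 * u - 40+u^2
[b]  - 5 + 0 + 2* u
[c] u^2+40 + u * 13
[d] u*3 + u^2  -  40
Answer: d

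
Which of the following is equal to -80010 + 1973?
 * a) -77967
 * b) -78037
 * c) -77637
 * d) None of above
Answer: b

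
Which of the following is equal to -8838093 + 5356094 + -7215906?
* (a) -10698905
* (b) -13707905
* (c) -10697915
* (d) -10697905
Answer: d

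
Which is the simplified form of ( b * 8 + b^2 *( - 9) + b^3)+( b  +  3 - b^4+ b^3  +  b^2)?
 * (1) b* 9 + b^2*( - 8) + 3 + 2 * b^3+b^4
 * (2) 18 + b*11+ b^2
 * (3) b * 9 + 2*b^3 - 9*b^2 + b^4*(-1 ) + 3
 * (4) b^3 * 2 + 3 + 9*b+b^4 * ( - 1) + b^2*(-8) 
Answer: 4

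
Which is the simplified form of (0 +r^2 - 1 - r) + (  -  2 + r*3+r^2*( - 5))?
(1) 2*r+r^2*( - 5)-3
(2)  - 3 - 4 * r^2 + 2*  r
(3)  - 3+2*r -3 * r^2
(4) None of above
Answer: 2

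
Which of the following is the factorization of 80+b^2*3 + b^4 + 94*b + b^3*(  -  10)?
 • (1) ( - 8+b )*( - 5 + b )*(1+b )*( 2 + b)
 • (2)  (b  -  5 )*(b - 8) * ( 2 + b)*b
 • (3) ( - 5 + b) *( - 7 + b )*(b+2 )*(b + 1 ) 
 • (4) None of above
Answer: 1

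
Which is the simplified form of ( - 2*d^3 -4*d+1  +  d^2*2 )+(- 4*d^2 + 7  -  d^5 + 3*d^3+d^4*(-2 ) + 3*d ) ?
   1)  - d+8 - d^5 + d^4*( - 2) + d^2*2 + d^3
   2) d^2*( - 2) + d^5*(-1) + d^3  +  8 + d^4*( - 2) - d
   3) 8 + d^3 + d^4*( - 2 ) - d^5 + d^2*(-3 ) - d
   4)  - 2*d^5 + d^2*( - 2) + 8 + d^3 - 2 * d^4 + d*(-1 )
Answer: 2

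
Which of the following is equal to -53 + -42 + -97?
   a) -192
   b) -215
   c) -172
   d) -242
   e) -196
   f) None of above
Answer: a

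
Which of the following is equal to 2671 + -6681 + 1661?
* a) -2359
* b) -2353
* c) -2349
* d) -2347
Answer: c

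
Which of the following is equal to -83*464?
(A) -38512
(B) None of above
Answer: A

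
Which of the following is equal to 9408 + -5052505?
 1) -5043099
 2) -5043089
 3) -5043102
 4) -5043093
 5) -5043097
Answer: 5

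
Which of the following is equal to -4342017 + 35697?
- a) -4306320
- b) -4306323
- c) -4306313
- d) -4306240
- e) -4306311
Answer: a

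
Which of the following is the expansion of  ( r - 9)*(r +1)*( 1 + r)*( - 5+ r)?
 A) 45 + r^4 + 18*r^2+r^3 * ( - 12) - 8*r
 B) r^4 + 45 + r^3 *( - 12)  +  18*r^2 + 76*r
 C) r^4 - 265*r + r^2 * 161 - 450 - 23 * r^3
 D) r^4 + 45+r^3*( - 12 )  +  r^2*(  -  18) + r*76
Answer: B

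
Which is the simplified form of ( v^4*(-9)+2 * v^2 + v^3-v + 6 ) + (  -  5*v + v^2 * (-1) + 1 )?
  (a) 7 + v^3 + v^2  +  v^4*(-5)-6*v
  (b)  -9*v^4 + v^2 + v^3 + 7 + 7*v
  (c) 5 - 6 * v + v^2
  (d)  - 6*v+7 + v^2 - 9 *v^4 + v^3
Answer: d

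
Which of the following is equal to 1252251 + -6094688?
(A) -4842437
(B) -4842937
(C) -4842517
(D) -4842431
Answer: A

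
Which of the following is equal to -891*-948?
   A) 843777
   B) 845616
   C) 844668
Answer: C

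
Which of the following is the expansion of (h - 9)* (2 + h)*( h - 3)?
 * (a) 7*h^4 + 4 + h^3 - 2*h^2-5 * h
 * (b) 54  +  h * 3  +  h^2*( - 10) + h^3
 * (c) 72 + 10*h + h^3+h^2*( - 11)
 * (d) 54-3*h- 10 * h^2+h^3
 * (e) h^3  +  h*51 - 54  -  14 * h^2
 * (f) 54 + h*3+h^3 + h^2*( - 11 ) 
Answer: b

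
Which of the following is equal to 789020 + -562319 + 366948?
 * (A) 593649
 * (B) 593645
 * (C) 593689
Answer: A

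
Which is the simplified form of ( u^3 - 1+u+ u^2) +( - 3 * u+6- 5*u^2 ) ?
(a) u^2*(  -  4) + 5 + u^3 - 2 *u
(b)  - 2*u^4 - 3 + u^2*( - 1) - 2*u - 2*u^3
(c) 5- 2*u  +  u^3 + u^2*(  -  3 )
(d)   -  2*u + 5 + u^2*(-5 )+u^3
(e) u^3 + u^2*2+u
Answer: a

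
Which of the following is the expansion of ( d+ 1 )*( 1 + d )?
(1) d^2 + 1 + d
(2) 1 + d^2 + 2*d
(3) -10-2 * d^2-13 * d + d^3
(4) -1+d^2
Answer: 2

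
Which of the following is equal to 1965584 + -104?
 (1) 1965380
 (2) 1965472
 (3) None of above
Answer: 3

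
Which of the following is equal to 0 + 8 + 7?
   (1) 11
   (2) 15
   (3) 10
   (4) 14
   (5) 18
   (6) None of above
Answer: 2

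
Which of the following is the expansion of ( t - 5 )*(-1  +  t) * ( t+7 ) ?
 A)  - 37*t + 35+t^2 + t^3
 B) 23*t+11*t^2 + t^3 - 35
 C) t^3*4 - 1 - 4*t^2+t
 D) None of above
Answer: A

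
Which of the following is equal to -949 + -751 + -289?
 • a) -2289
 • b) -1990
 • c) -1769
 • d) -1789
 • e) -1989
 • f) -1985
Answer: e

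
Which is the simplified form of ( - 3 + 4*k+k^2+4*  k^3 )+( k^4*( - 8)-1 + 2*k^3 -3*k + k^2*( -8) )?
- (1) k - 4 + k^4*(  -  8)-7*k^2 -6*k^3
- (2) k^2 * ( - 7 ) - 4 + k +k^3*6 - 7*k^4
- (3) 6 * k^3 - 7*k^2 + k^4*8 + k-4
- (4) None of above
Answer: 4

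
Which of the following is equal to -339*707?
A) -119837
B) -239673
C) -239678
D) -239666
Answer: B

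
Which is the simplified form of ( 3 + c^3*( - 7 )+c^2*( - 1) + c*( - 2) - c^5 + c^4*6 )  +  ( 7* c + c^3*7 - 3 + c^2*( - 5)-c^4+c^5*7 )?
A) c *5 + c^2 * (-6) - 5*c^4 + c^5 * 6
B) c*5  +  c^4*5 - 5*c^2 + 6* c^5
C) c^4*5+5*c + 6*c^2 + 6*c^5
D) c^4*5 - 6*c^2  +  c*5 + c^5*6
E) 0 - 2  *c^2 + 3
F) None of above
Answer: D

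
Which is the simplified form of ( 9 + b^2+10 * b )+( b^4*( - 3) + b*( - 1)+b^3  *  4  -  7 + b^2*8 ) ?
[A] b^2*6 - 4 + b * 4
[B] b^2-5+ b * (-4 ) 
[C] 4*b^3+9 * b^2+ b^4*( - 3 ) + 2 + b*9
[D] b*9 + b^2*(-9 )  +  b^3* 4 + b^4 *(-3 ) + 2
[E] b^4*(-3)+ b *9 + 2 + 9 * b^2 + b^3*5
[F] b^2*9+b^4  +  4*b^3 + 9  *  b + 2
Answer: C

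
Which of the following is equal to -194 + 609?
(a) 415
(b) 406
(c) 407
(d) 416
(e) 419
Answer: a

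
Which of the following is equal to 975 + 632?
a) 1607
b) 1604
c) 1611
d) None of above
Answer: a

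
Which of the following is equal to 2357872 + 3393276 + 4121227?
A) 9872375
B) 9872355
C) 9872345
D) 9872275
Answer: A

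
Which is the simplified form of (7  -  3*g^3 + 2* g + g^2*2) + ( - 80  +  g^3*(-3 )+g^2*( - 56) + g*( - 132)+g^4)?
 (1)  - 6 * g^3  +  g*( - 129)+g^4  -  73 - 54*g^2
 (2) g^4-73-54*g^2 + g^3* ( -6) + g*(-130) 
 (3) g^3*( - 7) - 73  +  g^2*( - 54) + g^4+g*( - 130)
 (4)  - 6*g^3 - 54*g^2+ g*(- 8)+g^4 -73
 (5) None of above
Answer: 2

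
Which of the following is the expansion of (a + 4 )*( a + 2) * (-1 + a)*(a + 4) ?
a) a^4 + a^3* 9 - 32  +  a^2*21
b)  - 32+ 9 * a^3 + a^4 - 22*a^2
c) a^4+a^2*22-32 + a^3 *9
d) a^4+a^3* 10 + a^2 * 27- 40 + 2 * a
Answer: c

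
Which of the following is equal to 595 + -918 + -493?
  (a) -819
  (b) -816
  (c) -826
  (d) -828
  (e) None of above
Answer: b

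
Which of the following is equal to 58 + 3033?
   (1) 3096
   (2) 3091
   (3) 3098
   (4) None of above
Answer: 2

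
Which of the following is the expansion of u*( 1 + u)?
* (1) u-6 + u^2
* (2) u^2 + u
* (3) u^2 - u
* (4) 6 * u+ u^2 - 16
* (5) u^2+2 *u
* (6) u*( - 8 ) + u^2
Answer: 2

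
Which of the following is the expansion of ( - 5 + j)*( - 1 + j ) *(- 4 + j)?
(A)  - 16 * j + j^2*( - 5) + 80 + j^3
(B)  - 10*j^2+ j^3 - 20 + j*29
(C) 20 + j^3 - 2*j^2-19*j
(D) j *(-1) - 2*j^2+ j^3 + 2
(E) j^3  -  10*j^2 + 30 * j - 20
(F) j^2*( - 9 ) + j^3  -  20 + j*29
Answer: B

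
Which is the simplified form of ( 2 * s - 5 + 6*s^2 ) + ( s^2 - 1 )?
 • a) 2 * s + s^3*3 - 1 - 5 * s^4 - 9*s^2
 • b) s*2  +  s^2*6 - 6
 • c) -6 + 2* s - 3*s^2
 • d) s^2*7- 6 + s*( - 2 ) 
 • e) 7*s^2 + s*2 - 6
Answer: e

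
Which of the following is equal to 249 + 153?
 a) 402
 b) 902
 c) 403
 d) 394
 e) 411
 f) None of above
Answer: a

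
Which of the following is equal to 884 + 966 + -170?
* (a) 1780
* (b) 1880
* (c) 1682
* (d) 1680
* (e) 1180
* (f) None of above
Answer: d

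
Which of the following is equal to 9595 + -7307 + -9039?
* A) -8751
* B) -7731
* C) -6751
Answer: C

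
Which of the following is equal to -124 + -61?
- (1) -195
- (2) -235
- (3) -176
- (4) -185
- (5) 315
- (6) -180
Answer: 4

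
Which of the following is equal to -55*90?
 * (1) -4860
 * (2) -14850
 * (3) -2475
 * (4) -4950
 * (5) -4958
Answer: 4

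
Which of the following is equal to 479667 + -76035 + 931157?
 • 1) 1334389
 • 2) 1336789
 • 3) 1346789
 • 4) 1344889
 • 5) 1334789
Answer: 5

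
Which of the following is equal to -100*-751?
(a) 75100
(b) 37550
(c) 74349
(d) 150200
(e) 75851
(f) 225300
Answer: a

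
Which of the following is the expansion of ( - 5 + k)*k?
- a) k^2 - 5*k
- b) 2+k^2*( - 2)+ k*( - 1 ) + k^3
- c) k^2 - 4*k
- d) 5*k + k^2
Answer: a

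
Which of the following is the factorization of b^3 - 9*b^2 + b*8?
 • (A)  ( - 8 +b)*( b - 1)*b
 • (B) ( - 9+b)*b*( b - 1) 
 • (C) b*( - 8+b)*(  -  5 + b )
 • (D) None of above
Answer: A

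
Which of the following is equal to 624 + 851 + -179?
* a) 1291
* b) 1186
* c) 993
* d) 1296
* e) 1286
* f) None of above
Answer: d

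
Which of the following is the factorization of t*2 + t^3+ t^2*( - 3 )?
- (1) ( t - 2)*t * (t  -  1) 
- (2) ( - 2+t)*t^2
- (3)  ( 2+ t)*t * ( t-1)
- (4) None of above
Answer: 1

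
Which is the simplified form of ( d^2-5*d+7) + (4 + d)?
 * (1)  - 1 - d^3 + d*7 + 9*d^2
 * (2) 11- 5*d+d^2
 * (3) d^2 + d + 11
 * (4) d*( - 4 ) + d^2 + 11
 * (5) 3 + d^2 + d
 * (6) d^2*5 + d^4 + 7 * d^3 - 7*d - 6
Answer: 4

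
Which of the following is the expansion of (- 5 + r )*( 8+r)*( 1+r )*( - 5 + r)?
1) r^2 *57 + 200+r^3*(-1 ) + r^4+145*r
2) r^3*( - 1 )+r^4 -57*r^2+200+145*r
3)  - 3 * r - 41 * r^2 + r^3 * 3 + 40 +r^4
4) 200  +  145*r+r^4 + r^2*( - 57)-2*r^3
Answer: 2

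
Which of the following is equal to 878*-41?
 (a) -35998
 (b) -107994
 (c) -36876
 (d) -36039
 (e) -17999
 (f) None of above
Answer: a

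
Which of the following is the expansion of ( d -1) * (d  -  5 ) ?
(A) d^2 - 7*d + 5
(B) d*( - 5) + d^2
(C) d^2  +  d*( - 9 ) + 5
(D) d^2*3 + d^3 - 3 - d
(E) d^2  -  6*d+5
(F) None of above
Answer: E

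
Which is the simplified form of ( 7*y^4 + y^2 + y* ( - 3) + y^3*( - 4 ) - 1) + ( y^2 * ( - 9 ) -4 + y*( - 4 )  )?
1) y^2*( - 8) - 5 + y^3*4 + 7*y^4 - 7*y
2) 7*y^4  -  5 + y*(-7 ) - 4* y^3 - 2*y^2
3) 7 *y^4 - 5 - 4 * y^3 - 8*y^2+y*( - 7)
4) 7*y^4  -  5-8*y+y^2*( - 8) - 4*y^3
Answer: 3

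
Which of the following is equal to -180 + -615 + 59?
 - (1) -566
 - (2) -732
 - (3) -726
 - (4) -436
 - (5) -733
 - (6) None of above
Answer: 6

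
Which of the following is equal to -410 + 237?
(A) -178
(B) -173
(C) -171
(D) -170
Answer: B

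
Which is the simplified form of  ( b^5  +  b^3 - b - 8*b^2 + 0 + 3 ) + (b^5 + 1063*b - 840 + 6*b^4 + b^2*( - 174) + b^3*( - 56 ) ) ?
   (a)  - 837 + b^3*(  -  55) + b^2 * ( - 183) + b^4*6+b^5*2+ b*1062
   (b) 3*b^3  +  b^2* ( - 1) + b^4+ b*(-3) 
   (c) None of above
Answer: c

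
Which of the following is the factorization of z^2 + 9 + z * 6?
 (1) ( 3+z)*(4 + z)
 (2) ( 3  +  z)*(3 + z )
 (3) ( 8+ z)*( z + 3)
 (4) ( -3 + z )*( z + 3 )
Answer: 2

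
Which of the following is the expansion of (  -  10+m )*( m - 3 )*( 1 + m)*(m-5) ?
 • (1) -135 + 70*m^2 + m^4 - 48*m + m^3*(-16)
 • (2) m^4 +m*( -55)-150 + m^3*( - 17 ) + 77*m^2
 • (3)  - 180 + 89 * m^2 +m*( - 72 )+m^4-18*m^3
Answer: 2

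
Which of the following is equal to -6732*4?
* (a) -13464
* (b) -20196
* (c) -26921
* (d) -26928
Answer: d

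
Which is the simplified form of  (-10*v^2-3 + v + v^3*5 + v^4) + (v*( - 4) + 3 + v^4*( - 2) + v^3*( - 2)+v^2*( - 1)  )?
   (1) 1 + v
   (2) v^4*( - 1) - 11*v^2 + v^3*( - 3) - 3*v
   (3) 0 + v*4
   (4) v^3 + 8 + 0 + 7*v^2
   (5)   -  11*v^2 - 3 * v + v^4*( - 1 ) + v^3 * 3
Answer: 5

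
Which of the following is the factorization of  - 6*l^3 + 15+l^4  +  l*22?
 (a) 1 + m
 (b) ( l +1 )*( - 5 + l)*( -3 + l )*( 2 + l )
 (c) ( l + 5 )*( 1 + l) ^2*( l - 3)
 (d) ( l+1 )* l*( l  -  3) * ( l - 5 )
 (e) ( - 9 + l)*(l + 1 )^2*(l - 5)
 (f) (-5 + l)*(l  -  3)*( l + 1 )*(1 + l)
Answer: f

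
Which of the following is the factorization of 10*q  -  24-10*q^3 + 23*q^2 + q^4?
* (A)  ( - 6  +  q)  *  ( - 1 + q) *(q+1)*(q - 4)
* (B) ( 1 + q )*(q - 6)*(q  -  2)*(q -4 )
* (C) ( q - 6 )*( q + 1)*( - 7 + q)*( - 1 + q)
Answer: A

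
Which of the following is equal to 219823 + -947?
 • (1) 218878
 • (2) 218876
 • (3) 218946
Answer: 2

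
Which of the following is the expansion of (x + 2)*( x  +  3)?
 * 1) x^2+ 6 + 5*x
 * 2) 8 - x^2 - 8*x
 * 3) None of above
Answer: 1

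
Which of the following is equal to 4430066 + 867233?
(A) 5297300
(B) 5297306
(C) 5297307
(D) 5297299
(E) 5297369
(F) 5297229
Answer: D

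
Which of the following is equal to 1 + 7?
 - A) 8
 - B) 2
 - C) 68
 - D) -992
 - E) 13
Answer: A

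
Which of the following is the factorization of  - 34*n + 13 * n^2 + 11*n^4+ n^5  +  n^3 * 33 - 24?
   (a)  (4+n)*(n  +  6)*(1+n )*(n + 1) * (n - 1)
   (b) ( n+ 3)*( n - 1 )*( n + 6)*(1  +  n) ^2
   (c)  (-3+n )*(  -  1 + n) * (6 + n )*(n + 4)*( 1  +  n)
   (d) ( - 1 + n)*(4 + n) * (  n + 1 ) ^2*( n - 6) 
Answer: a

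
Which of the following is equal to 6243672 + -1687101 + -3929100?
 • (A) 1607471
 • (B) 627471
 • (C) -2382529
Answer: B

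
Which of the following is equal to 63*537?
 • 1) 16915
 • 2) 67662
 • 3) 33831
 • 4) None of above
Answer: 3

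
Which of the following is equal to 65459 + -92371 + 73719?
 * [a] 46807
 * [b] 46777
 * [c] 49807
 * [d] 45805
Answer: a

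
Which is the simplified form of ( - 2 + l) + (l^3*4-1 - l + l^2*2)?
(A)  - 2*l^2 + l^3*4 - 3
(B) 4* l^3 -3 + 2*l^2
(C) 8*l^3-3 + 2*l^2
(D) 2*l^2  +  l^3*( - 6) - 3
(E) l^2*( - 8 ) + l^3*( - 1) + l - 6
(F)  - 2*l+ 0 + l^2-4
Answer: B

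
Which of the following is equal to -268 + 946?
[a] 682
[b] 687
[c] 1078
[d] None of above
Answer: d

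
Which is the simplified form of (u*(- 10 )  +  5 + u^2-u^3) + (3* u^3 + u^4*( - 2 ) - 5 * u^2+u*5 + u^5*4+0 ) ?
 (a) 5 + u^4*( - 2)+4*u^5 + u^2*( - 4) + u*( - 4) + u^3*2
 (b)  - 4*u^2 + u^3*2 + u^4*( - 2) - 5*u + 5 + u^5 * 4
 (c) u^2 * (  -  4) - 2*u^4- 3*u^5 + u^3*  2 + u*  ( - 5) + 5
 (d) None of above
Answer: b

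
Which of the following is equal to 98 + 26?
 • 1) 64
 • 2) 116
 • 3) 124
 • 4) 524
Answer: 3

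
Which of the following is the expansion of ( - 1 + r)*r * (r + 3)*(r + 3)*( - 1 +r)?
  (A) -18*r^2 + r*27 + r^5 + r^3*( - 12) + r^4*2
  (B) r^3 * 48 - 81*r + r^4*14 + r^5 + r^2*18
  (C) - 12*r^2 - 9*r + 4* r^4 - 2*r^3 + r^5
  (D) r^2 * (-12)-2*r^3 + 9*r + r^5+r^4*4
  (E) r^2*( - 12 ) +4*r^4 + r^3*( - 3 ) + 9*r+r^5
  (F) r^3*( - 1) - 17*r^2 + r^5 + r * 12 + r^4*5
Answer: D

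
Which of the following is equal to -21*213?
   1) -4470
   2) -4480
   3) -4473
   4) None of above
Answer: 3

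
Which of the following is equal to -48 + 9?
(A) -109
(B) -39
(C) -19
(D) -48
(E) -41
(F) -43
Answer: B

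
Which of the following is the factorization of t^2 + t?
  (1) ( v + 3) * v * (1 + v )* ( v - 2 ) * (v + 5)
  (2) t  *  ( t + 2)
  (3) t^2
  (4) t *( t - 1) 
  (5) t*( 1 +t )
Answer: 5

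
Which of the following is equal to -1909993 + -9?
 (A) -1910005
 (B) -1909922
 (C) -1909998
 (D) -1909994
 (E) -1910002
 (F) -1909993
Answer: E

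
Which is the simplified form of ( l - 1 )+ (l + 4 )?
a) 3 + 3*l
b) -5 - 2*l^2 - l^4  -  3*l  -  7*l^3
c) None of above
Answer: c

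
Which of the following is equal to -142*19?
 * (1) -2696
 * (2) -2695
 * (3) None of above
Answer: 3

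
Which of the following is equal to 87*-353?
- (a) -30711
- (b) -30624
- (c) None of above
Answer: a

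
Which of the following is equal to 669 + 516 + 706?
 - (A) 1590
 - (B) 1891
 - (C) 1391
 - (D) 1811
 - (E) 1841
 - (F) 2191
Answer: B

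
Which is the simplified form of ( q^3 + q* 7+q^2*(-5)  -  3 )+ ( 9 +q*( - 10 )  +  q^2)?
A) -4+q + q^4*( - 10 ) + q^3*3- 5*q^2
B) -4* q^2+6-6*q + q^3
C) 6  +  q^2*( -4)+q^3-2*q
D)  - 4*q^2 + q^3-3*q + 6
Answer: D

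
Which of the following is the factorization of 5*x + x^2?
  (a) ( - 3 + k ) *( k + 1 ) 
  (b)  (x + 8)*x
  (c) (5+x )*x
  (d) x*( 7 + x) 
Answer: c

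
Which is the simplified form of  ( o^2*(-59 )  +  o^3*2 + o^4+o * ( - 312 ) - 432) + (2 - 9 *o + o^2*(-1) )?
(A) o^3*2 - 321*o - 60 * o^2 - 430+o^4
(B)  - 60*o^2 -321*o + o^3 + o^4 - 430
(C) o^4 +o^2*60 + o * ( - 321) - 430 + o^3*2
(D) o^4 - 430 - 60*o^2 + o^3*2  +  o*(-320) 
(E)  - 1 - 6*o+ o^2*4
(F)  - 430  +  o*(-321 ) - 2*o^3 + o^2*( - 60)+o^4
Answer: A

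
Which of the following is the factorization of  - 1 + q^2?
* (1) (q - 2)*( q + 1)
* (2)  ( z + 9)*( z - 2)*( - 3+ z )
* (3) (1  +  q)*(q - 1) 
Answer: 3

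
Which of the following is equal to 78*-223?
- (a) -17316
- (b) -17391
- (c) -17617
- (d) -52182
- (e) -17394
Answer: e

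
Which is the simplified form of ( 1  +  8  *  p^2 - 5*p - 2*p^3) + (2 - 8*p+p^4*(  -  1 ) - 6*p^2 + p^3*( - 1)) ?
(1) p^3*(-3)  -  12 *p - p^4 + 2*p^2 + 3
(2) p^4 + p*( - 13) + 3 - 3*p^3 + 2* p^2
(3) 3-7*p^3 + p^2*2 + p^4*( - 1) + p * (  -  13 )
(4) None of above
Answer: 4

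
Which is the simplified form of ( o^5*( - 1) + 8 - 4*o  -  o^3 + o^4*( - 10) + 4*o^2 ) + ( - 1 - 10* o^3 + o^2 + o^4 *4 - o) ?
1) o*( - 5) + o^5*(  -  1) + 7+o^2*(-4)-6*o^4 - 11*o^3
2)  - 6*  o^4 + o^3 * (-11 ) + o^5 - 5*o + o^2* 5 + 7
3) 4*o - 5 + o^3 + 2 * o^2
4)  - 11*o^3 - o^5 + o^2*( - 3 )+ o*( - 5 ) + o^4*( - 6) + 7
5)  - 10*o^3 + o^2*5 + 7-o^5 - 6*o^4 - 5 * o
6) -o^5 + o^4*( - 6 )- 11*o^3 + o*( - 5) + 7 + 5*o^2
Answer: 6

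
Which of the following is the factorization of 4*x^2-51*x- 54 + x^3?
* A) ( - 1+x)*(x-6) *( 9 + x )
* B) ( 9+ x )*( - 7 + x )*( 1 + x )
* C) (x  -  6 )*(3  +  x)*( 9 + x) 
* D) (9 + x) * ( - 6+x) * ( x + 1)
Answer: D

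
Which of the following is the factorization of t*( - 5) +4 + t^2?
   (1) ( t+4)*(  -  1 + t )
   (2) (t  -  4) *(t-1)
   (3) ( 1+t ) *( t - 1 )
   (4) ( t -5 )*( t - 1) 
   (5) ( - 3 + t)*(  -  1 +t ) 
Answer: 2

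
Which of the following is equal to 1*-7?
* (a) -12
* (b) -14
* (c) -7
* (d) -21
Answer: c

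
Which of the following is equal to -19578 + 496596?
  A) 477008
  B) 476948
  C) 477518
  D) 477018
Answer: D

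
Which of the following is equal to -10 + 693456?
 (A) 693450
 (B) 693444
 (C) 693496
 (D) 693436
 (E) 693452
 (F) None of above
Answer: F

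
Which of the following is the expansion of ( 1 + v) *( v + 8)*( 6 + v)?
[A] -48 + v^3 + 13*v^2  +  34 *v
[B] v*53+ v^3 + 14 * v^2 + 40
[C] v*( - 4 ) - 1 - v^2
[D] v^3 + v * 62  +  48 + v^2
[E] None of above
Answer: E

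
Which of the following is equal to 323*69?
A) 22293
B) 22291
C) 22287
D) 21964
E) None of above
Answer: C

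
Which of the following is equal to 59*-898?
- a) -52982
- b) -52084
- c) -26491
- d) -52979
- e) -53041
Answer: a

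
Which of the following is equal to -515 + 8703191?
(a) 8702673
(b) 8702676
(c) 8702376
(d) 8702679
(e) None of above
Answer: b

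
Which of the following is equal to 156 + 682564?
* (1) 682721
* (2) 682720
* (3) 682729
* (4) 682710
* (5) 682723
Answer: 2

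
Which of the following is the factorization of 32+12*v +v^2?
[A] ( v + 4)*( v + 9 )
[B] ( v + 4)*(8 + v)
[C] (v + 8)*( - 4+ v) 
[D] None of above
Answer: B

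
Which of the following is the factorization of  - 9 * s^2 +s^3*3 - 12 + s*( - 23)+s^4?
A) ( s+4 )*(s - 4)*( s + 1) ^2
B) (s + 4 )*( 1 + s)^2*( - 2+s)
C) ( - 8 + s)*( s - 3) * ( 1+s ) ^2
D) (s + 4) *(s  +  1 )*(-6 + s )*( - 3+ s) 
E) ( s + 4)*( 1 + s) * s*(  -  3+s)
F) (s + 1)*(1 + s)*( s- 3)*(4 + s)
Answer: F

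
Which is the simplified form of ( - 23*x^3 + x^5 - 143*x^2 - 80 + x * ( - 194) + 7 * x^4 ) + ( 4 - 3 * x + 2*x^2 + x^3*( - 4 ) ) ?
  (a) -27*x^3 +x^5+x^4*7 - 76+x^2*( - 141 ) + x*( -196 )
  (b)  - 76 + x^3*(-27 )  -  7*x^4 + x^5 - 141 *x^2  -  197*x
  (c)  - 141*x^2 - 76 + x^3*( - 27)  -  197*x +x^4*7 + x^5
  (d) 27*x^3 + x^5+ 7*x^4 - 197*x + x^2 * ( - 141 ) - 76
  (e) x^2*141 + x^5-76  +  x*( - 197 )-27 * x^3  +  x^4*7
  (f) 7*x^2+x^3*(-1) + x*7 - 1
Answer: c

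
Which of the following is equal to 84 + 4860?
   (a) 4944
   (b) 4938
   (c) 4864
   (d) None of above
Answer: a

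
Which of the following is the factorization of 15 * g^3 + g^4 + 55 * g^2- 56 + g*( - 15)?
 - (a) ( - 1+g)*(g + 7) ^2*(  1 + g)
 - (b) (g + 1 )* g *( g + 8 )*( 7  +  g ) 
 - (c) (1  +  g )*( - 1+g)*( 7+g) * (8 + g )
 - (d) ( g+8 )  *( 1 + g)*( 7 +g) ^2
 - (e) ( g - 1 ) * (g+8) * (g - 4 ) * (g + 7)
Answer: c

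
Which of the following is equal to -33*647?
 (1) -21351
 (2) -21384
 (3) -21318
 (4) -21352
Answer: 1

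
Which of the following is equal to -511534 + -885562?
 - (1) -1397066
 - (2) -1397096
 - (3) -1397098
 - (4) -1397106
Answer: 2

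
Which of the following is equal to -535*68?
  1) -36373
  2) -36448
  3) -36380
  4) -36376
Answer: 3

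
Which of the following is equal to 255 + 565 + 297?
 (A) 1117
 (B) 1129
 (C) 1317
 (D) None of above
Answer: A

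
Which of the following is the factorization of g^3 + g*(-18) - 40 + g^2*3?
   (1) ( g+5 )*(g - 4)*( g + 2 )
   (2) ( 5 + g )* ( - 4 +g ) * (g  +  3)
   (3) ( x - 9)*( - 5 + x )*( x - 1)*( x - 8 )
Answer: 1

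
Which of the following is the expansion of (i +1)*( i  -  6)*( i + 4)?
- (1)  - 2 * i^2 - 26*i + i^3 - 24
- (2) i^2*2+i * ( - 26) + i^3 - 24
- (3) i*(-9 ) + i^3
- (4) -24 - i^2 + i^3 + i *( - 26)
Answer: 4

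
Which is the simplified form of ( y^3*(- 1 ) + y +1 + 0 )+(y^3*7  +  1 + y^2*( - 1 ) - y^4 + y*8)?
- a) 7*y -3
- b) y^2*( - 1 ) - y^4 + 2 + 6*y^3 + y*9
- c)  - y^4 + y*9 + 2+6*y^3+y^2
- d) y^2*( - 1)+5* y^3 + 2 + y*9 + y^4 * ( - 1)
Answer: b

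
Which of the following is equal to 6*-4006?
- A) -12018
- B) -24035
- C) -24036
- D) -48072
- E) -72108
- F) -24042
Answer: C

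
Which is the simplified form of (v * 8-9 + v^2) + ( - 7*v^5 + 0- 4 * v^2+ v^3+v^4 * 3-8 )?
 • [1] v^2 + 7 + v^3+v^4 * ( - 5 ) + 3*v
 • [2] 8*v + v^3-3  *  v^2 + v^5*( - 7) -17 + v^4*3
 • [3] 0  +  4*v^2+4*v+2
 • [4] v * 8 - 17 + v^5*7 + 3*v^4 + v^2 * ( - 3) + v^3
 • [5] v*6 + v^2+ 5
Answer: 2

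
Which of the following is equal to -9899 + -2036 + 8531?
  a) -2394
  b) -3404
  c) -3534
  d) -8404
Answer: b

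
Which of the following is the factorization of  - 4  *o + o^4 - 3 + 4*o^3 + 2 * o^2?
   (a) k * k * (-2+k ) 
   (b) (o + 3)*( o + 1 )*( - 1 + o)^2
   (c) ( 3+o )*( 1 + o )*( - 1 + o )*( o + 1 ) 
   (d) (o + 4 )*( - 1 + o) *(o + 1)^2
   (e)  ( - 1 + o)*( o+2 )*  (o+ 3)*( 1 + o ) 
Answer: c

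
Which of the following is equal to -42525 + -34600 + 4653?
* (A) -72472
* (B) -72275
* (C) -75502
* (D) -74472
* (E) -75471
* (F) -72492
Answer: A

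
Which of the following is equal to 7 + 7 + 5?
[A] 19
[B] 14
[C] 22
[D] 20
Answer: A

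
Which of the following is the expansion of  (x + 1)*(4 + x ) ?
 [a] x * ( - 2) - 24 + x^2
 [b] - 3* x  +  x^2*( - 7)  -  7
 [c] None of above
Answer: c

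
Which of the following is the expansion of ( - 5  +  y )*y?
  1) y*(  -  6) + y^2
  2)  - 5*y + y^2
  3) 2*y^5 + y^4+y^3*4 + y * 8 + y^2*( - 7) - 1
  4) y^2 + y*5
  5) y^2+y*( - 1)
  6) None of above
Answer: 2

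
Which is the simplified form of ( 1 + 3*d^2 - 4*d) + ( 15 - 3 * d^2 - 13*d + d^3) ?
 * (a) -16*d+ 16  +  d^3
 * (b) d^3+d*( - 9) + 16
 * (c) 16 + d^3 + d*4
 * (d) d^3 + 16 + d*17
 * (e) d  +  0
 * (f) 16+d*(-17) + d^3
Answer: f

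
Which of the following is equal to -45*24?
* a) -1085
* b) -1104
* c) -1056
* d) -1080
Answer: d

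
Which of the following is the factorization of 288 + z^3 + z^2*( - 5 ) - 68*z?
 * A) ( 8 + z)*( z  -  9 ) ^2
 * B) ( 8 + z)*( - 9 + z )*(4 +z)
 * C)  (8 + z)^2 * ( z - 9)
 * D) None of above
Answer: D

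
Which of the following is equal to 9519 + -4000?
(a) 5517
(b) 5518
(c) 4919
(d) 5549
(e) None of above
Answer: e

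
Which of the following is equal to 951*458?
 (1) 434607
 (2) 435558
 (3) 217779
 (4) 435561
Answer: 2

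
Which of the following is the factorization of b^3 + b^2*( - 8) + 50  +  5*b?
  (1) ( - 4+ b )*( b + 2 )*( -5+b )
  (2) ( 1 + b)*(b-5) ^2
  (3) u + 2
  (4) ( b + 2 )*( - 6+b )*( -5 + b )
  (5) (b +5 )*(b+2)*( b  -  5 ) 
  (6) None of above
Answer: 6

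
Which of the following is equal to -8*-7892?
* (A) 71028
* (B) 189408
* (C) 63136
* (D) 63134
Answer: C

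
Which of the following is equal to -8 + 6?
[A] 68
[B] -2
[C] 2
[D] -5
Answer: B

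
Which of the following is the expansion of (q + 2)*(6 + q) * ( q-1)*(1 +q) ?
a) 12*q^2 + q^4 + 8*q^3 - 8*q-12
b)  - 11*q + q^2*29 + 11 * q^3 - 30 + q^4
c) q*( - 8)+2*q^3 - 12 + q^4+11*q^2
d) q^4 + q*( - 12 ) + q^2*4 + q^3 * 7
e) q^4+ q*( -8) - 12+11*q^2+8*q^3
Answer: e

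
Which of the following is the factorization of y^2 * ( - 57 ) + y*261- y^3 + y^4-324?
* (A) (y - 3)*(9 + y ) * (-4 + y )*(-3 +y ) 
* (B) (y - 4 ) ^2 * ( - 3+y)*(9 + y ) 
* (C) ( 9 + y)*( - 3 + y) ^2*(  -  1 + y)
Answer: A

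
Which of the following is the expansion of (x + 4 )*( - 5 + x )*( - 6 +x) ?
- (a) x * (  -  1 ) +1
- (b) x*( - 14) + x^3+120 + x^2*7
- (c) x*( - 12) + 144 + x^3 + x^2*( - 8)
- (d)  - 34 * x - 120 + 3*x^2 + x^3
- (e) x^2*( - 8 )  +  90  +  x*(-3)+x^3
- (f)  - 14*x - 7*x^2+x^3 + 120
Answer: f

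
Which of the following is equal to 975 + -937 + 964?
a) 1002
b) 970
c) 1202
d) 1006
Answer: a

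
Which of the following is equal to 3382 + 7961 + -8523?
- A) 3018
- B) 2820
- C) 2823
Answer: B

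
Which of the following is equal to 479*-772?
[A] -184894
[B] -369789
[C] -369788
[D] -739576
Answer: C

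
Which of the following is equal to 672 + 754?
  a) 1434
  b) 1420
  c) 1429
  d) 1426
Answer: d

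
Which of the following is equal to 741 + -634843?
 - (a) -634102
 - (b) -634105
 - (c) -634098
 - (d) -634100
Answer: a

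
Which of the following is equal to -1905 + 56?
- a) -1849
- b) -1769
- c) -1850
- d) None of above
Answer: a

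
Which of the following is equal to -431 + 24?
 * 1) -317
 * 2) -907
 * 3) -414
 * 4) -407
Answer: 4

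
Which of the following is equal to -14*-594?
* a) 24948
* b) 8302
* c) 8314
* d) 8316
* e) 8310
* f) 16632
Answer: d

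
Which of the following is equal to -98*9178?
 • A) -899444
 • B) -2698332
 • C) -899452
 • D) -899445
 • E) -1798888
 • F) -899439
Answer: A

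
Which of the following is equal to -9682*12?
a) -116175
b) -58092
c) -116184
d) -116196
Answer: c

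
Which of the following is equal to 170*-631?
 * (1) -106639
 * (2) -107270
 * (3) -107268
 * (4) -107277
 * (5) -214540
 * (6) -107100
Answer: 2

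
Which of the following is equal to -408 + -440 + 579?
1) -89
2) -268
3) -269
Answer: 3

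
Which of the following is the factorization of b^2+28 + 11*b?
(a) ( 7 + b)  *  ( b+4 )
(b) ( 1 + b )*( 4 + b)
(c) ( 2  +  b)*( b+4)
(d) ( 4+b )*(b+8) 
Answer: a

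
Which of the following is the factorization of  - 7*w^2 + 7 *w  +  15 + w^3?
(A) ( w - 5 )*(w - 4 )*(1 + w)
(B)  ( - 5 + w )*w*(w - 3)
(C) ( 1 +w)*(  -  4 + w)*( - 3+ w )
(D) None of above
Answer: D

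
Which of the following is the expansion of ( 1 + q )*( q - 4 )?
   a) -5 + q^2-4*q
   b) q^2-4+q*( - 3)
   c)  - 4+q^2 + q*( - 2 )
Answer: b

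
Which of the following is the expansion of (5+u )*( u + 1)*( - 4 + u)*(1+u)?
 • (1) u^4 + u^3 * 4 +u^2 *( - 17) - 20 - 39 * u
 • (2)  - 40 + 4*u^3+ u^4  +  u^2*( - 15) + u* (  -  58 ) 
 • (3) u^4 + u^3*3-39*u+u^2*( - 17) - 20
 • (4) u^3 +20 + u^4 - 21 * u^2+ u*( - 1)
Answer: 3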